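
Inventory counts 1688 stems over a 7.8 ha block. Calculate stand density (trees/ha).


Formula: Stand Density = N_trees / Area_ha
Density = 1688 trees / 7.8 ha
Density = 216 trees/ha

216


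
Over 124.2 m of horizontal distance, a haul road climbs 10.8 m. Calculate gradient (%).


Formula: Gradient = rise / run * 100
Gradient = 10.8 / 124.2 * 100 = 8.7%

8.7


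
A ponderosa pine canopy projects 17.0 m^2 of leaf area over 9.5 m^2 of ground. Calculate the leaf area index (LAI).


Formula: LAI = total leaf area / ground area  (dimensionless)
LAI = 17.0 m^2 / 9.5 m^2
LAI = 1.79

1.79


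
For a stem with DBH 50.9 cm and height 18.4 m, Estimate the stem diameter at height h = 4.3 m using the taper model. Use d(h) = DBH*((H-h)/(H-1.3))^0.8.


Taper: d(h) = DBH * ((H - h) / (H - 1.3))^0.8
Numerator = H - h = 18.4 - 4.3 = 14.1 m
Denominator = H - 1.3 = 18.4 - 1.3 = 17.1 m
Ratio = 14.1 / 17.1 = 0.82456
d = 50.9 * 0.82456^0.8 = 43.6 cm

43.6


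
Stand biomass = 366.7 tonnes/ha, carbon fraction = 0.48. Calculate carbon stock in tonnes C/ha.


Formula: Carbon Stock = Biomass * Carbon Fraction
C = 366.7 t/ha * 0.48
C = 176.0 t C/ha

176.0


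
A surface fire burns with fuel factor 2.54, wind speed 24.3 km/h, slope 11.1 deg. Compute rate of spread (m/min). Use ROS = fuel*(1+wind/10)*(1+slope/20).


Formula: ROS = fuel * (1 + wind/10) * (1 + slope/20)
Wind factor = 1 + 24.3/10 = 3.43
Slope factor = 1 + 11.1/20 = 1.555
ROS = 2.54 * 3.43 * 1.555 = 13.55 m/min

13.55


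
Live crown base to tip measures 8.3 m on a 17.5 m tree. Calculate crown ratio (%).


Formula: Crown Ratio = (Crown Length / Total Height) * 100
CR = (8.3 m / 17.5 m) * 100
CR = 0.4743 * 100 = 47.4%

47.4


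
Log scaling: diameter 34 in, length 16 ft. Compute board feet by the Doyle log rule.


Doyle: BF = (D - 4)^2 * L / 16
Adjusted diameter = 34 - 4 = 30 in
(D-4)^2 = 30^2 = 900
BF = 900 * 16 / 16 = 900 BF

900


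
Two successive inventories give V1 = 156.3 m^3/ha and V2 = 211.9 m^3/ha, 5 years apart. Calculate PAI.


Formula: PAI = (V_T2 - V_T1) / (T2 - T1)
Volume increment = 211.9 - 156.3 = 55.6 m^3/ha
PAI = 55.6 / 5 = 11.12 m^3/ha/year

11.12


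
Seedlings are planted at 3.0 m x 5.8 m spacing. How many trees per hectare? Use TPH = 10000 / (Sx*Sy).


Formula: TPH = 10000 m^2/ha / (spacing_x * spacing_y)
Area per tree = 3.0 m * 5.8 m = 17.4 m^2
TPH = 10000 / 17.4 = 575 trees/ha

575


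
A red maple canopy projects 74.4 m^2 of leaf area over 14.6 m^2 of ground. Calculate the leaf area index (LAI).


Formula: LAI = total leaf area / ground area  (dimensionless)
LAI = 74.4 m^2 / 14.6 m^2
LAI = 5.1

5.1


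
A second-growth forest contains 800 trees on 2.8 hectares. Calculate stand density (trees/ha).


Formula: Stand Density = N_trees / Area_ha
Density = 800 trees / 2.8 ha
Density = 286 trees/ha

286


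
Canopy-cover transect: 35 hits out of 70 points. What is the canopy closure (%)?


Formula: Canopy closure = covered points / total points * 100
Closure = 35 / 70 * 100
Closure = 0.5 * 100 = 50.0%

50.0


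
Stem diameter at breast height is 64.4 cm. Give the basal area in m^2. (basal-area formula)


Formula: BA = pi * (DBH/2)^2 / 10000  (cm^2 to m^2)
Radius = DBH/2 = 64.4/2 = 32.2 cm
BA = pi * 32.2^2 / 10000
   = 3257.3289 cm^2 / 10000
   = 0.3257 m^2

0.3257


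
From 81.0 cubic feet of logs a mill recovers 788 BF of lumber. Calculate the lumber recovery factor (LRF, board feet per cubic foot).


Formula: LRF = Lumber Output (BF) / Log Input (ft^3)
LRF = 788 BF / 81.0 ft^3
LRF = 9.73 BF/ft^3

9.73


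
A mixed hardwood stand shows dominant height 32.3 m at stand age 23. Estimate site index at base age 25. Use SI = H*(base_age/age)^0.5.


Formula: SI = H_dom * (base_age / age)^0.5
Age ratio = 25 / 23 = 1.08696
sqrt(age_ratio) = 1.04257
SI = 32.3 * 1.04257 = 33.7 m

33.7


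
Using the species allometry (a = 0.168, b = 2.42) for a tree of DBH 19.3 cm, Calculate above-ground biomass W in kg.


Formula: W = a * DBH^b  (allometric power law)
DBH^b = 19.3^2.42 = 1291.364
W = 0.168 * 1291.364 = 216.9 kg

216.9


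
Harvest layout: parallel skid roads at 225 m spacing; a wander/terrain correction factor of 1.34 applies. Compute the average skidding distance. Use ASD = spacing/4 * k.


Formula: ASD = (spacing / 4) * correction
Uncorrected distance = spacing / 4 = 225 / 4 = 56.25 m
ASD = 56.25 * 1.34 = 75 m

75


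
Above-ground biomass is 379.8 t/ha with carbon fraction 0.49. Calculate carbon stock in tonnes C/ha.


Formula: Carbon Stock = Biomass * Carbon Fraction
C = 379.8 t/ha * 0.49
C = 186.1 t C/ha

186.1


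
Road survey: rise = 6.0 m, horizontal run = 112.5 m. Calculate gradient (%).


Formula: Gradient = rise / run * 100
Gradient = 6.0 / 112.5 * 100 = 5.3%

5.3


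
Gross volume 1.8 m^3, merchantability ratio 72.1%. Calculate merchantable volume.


Formula: MV = V_total * (merchantable_pct / 100)
Merchantable fraction = 72.1% / 100 = 0.721
MV = 1.8 m^3 * 0.721 = 1.298 m^3

1.298


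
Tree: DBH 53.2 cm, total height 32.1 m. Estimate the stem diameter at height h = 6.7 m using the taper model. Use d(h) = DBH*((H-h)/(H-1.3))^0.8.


Taper: d(h) = DBH * ((H - h) / (H - 1.3))^0.8
Numerator = H - h = 32.1 - 6.7 = 25.4 m
Denominator = H - 1.3 = 32.1 - 1.3 = 30.8 m
Ratio = 25.4 / 30.8 = 0.82468
d = 53.2 * 0.82468^0.8 = 45.6 cm

45.6


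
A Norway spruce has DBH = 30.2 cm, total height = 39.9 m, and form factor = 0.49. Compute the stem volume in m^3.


Formula: V = pi * (DBH/200)^2 * H * ff
Radius = DBH/200 = 30.2/200 = 0.151 m
Radius^2 = 0.151^2 = 0.022801 m^2
V = pi * 0.022801 * 39.9 * 0.49
V = 1.4 m^3

1.4


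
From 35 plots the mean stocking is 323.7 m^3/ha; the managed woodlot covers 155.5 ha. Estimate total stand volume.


Formula: Total Volume = Mean Volume per ha * Total Area
Total Volume = 323.7 m^3/ha * 155.5 ha
Total Volume = 50335 m^3

50335


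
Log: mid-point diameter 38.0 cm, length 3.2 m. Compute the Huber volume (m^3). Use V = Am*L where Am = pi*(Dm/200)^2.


Huber: V = Am * L,  Am = pi*(Dm/200)^2
Am = pi*(38.0/200)^2 = 0.113411 m^2
V = 0.113411*3.2 = 0.3629 m^3

0.3629


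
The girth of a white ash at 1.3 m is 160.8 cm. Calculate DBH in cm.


Formula: DBH = C / pi
DBH = 160.8 / pi
pi = 3.14159...
DBH = 51.2 cm

51.2


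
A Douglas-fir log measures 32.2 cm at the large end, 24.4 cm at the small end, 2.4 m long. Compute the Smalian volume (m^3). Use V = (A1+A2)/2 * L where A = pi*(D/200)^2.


Smalian: V = (A1 + A2)/2 * L,  A = pi*(D/200)^2
A1 = pi*(32.2/200)^2 = 0.081433 m^2
A2 = pi*(24.4/200)^2 = 0.046759 m^2
V = (0.081433+0.046759)/2*2.4 = 0.1538 m^3

0.1538


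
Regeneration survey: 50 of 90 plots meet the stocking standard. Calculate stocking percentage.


Formula: Stocking % = stocked plots / total plots * 100
Stocking = 50 / 90 * 100
Stocking = 0.5556 * 100 = 55.6%

55.6


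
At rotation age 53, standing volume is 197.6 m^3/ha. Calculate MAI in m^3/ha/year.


Formula: MAI = Total Volume / Stand Age
MAI = 197.6 m^3/ha / 53 years
MAI = 3.73 m^3/ha/year

3.73


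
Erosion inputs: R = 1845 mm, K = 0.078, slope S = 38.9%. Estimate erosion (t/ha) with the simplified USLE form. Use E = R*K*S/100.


Formula: E = R * K * S / 100  (simplified USLE)
R * K = 1845 * 0.078 = 143.91
E = 143.91 * 38.9 / 100 = 55.98 t/ha

55.98


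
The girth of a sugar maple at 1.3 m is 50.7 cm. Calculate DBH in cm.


Formula: DBH = C / pi
DBH = 50.7 / pi
pi = 3.14159...
DBH = 16.1 cm

16.1


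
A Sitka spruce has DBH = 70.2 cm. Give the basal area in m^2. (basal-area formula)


Formula: BA = pi * (DBH/2)^2 / 10000  (cm^2 to m^2)
Radius = DBH/2 = 70.2/2 = 35.1 cm
BA = pi * 35.1^2 / 10000
   = 3870.4736 cm^2 / 10000
   = 0.387 m^2

0.387


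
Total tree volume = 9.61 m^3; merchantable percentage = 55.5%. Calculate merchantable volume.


Formula: MV = V_total * (merchantable_pct / 100)
Merchantable fraction = 55.5% / 100 = 0.555
MV = 9.61 m^3 * 0.555 = 5.334 m^3

5.334


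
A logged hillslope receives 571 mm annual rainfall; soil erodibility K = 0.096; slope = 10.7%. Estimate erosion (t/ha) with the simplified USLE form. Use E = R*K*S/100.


Formula: E = R * K * S / 100  (simplified USLE)
R * K = 571 * 0.096 = 54.816
E = 54.816 * 10.7 / 100 = 5.87 t/ha

5.87


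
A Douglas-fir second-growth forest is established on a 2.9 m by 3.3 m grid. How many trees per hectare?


Formula: TPH = 10000 m^2/ha / (spacing_x * spacing_y)
Area per tree = 2.9 m * 3.3 m = 9.57 m^2
TPH = 10000 / 9.57 = 1045 trees/ha

1045


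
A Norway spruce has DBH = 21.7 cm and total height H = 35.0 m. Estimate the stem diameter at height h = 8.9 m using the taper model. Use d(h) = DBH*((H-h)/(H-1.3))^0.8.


Taper: d(h) = DBH * ((H - h) / (H - 1.3))^0.8
Numerator = H - h = 35.0 - 8.9 = 26.1 m
Denominator = H - 1.3 = 35.0 - 1.3 = 33.7 m
Ratio = 26.1 / 33.7 = 0.77448
d = 21.7 * 0.77448^0.8 = 17.7 cm

17.7


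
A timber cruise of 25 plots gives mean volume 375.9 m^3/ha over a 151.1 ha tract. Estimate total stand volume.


Formula: Total Volume = Mean Volume per ha * Total Area
Total Volume = 375.9 m^3/ha * 151.1 ha
Total Volume = 56798 m^3

56798


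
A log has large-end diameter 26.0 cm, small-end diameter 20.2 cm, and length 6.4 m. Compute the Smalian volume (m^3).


Smalian: V = (A1 + A2)/2 * L,  A = pi*(D/200)^2
A1 = pi*(26.0/200)^2 = 0.053093 m^2
A2 = pi*(20.2/200)^2 = 0.032047 m^2
V = (0.053093+0.032047)/2*6.4 = 0.2724 m^3

0.2724


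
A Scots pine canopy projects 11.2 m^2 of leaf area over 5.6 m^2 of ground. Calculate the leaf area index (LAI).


Formula: LAI = total leaf area / ground area  (dimensionless)
LAI = 11.2 m^2 / 5.6 m^2
LAI = 2.0

2.0


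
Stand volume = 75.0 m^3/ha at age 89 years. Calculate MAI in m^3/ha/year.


Formula: MAI = Total Volume / Stand Age
MAI = 75.0 m^3/ha / 89 years
MAI = 0.84 m^3/ha/year

0.84


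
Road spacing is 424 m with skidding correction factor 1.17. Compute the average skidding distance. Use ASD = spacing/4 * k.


Formula: ASD = (spacing / 4) * correction
Uncorrected distance = spacing / 4 = 424 / 4 = 106 m
ASD = 106 * 1.17 = 124 m

124


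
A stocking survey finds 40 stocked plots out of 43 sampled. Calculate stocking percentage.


Formula: Stocking % = stocked plots / total plots * 100
Stocking = 40 / 43 * 100
Stocking = 0.9302 * 100 = 93.0%

93.0


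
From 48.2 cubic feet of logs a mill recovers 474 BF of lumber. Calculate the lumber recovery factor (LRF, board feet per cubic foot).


Formula: LRF = Lumber Output (BF) / Log Input (ft^3)
LRF = 474 BF / 48.2 ft^3
LRF = 9.83 BF/ft^3

9.83


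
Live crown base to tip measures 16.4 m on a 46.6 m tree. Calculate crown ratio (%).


Formula: Crown Ratio = (Crown Length / Total Height) * 100
CR = (16.4 m / 46.6 m) * 100
CR = 0.3519 * 100 = 35.2%

35.2


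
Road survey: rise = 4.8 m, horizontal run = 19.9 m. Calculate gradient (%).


Formula: Gradient = rise / run * 100
Gradient = 4.8 / 19.9 * 100 = 24.1%

24.1


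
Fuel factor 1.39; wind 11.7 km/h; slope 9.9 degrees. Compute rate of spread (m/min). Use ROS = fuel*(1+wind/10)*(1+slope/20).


Formula: ROS = fuel * (1 + wind/10) * (1 + slope/20)
Wind factor = 1 + 11.7/10 = 2.17
Slope factor = 1 + 9.9/20 = 1.495
ROS = 1.39 * 2.17 * 1.495 = 4.51 m/min

4.51


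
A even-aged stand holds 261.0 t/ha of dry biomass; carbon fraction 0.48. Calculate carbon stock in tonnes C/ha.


Formula: Carbon Stock = Biomass * Carbon Fraction
C = 261.0 t/ha * 0.48
C = 125.3 t C/ha

125.3


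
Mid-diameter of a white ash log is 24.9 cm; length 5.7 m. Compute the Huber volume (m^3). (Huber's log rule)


Huber: V = Am * L,  Am = pi*(Dm/200)^2
Am = pi*(24.9/200)^2 = 0.048695 m^2
V = 0.048695*5.7 = 0.2776 m^3

0.2776


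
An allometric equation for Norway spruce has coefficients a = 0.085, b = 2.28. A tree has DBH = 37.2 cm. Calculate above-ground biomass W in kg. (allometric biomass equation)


Formula: W = a * DBH^b  (allometric power law)
DBH^b = 37.2^2.28 = 3809.2362
W = 0.085 * 3809.2362 = 323.8 kg

323.8


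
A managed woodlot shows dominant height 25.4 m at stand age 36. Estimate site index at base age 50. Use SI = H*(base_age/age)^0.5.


Formula: SI = H_dom * (base_age / age)^0.5
Age ratio = 50 / 36 = 1.38889
sqrt(age_ratio) = 1.17851
SI = 25.4 * 1.17851 = 29.9 m

29.9


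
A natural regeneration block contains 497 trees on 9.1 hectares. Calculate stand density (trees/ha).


Formula: Stand Density = N_trees / Area_ha
Density = 497 trees / 9.1 ha
Density = 55 trees/ha

55


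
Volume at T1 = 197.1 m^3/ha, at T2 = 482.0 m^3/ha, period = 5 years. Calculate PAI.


Formula: PAI = (V_T2 - V_T1) / (T2 - T1)
Volume increment = 482.0 - 197.1 = 284.9 m^3/ha
PAI = 284.9 / 5 = 56.98 m^3/ha/year

56.98


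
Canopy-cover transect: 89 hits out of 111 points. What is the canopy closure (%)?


Formula: Canopy closure = covered points / total points * 100
Closure = 89 / 111 * 100
Closure = 0.8018 * 100 = 80.2%

80.2


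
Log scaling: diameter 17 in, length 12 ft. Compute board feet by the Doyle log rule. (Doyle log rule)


Doyle: BF = (D - 4)^2 * L / 16
Adjusted diameter = 17 - 4 = 13 in
(D-4)^2 = 13^2 = 169
BF = 169 * 12 / 16 = 127 BF

127


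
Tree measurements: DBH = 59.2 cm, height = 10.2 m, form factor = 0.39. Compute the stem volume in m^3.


Formula: V = pi * (DBH/200)^2 * H * ff
Radius = DBH/200 = 59.2/200 = 0.296 m
Radius^2 = 0.296^2 = 0.087616 m^2
V = pi * 0.087616 * 10.2 * 0.39
V = 1.095 m^3

1.095


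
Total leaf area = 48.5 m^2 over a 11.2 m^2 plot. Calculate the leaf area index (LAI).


Formula: LAI = total leaf area / ground area  (dimensionless)
LAI = 48.5 m^2 / 11.2 m^2
LAI = 4.33

4.33


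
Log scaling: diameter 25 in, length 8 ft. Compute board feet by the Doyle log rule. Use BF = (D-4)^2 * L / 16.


Doyle: BF = (D - 4)^2 * L / 16
Adjusted diameter = 25 - 4 = 21 in
(D-4)^2 = 21^2 = 441
BF = 441 * 8 / 16 = 221 BF

221


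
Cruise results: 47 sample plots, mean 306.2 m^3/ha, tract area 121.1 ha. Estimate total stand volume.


Formula: Total Volume = Mean Volume per ha * Total Area
Total Volume = 306.2 m^3/ha * 121.1 ha
Total Volume = 37081 m^3

37081


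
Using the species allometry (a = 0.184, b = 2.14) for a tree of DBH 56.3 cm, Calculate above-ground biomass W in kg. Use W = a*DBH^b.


Formula: W = a * DBH^b  (allometric power law)
DBH^b = 56.3^2.14 = 5572.9862
W = 0.184 * 5572.9862 = 1025.4 kg

1025.4


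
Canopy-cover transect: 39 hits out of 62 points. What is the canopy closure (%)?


Formula: Canopy closure = covered points / total points * 100
Closure = 39 / 62 * 100
Closure = 0.629 * 100 = 62.9%

62.9


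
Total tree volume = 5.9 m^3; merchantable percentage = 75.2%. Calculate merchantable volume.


Formula: MV = V_total * (merchantable_pct / 100)
Merchantable fraction = 75.2% / 100 = 0.752
MV = 5.9 m^3 * 0.752 = 4.437 m^3

4.437


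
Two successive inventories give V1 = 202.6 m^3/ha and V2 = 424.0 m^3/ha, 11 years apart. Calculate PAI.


Formula: PAI = (V_T2 - V_T1) / (T2 - T1)
Volume increment = 424.0 - 202.6 = 221.4 m^3/ha
PAI = 221.4 / 11 = 20.13 m^3/ha/year

20.13


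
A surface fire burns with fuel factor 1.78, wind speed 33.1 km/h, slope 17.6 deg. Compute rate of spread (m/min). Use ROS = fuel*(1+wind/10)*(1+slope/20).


Formula: ROS = fuel * (1 + wind/10) * (1 + slope/20)
Wind factor = 1 + 33.1/10 = 4.31
Slope factor = 1 + 17.6/20 = 1.88
ROS = 1.78 * 4.31 * 1.88 = 14.42 m/min

14.42


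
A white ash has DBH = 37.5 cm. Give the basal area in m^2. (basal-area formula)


Formula: BA = pi * (DBH/2)^2 / 10000  (cm^2 to m^2)
Radius = DBH/2 = 37.5/2 = 18.75 cm
BA = pi * 18.75^2 / 10000
   = 1104.4662 cm^2 / 10000
   = 0.1104 m^2

0.1104


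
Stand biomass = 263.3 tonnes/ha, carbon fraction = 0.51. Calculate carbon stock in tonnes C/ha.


Formula: Carbon Stock = Biomass * Carbon Fraction
C = 263.3 t/ha * 0.51
C = 134.3 t C/ha

134.3


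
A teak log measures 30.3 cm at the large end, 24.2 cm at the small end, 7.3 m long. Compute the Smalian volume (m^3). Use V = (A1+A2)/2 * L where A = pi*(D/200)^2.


Smalian: V = (A1 + A2)/2 * L,  A = pi*(D/200)^2
A1 = pi*(30.3/200)^2 = 0.072107 m^2
A2 = pi*(24.2/200)^2 = 0.045996 m^2
V = (0.072107+0.045996)/2*7.3 = 0.4311 m^3

0.4311


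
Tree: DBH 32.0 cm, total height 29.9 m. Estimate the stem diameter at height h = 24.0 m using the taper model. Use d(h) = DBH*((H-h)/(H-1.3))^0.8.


Taper: d(h) = DBH * ((H - h) / (H - 1.3))^0.8
Numerator = H - h = 29.9 - 24.0 = 5.9 m
Denominator = H - 1.3 = 29.9 - 1.3 = 28.6 m
Ratio = 5.9 / 28.6 = 0.20629
d = 32.0 * 0.20629^0.8 = 9.1 cm

9.1


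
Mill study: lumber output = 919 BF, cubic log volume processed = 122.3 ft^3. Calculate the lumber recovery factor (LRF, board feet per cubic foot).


Formula: LRF = Lumber Output (BF) / Log Input (ft^3)
LRF = 919 BF / 122.3 ft^3
LRF = 7.51 BF/ft^3

7.51


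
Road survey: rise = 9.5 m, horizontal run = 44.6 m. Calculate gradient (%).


Formula: Gradient = rise / run * 100
Gradient = 9.5 / 44.6 * 100 = 21.3%

21.3


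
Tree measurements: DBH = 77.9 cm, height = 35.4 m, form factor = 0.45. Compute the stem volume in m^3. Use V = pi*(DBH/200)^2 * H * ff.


Formula: V = pi * (DBH/200)^2 * H * ff
Radius = DBH/200 = 77.9/200 = 0.3895 m
Radius^2 = 0.3895^2 = 0.15171025 m^2
V = pi * 0.15171025 * 35.4 * 0.45
V = 7.592 m^3

7.592


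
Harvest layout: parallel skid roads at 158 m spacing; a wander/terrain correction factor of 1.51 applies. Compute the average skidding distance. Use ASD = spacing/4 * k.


Formula: ASD = (spacing / 4) * correction
Uncorrected distance = spacing / 4 = 158 / 4 = 39.5 m
ASD = 39.5 * 1.51 = 60 m

60


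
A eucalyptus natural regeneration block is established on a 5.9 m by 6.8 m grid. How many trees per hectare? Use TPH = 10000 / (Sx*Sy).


Formula: TPH = 10000 m^2/ha / (spacing_x * spacing_y)
Area per tree = 5.9 m * 6.8 m = 40.12 m^2
TPH = 10000 / 40.12 = 249 trees/ha

249


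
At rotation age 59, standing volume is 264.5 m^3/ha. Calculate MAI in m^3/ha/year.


Formula: MAI = Total Volume / Stand Age
MAI = 264.5 m^3/ha / 59 years
MAI = 4.48 m^3/ha/year

4.48


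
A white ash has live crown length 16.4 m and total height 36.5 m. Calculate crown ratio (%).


Formula: Crown Ratio = (Crown Length / Total Height) * 100
CR = (16.4 m / 36.5 m) * 100
CR = 0.4493 * 100 = 44.9%

44.9


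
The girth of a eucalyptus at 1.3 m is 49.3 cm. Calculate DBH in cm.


Formula: DBH = C / pi
DBH = 49.3 / pi
pi = 3.14159...
DBH = 15.7 cm

15.7


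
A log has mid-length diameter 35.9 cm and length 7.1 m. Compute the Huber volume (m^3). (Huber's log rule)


Huber: V = Am * L,  Am = pi*(Dm/200)^2
Am = pi*(35.9/200)^2 = 0.101223 m^2
V = 0.101223*7.1 = 0.7187 m^3

0.7187


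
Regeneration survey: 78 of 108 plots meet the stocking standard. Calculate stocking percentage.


Formula: Stocking % = stocked plots / total plots * 100
Stocking = 78 / 108 * 100
Stocking = 0.7222 * 100 = 72.2%

72.2


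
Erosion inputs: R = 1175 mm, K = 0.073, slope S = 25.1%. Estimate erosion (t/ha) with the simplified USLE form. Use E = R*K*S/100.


Formula: E = R * K * S / 100  (simplified USLE)
R * K = 1175 * 0.073 = 85.775
E = 85.775 * 25.1 / 100 = 21.53 t/ha

21.53


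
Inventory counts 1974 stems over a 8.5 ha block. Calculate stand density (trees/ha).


Formula: Stand Density = N_trees / Area_ha
Density = 1974 trees / 8.5 ha
Density = 232 trees/ha

232


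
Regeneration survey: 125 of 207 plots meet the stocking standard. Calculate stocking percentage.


Formula: Stocking % = stocked plots / total plots * 100
Stocking = 125 / 207 * 100
Stocking = 0.6039 * 100 = 60.4%

60.4


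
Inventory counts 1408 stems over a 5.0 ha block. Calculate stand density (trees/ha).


Formula: Stand Density = N_trees / Area_ha
Density = 1408 trees / 5.0 ha
Density = 282 trees/ha

282


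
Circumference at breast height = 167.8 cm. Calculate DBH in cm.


Formula: DBH = C / pi
DBH = 167.8 / pi
pi = 3.14159...
DBH = 53.4 cm

53.4


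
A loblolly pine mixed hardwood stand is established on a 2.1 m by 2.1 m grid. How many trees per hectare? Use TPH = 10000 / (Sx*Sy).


Formula: TPH = 10000 m^2/ha / (spacing_x * spacing_y)
Area per tree = 2.1 m * 2.1 m = 4.41 m^2
TPH = 10000 / 4.41 = 2268 trees/ha

2268


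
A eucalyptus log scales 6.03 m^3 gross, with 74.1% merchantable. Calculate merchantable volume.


Formula: MV = V_total * (merchantable_pct / 100)
Merchantable fraction = 74.1% / 100 = 0.741
MV = 6.03 m^3 * 0.741 = 4.468 m^3

4.468


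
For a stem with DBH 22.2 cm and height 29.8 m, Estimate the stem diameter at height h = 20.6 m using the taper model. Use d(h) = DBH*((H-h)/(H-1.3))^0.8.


Taper: d(h) = DBH * ((H - h) / (H - 1.3))^0.8
Numerator = H - h = 29.8 - 20.6 = 9.2 m
Denominator = H - 1.3 = 29.8 - 1.3 = 28.5 m
Ratio = 9.2 / 28.5 = 0.32281
d = 22.2 * 0.32281^0.8 = 9.0 cm

9.0


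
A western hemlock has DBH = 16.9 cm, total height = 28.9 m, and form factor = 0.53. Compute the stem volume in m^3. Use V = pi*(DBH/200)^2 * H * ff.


Formula: V = pi * (DBH/200)^2 * H * ff
Radius = DBH/200 = 16.9/200 = 0.0845 m
Radius^2 = 0.0845^2 = 0.00714025 m^2
V = pi * 0.00714025 * 28.9 * 0.53
V = 0.344 m^3

0.344


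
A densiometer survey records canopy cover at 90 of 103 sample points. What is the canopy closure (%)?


Formula: Canopy closure = covered points / total points * 100
Closure = 90 / 103 * 100
Closure = 0.8738 * 100 = 87.4%

87.4


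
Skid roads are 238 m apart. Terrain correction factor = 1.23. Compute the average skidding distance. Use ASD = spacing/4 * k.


Formula: ASD = (spacing / 4) * correction
Uncorrected distance = spacing / 4 = 238 / 4 = 59.5 m
ASD = 59.5 * 1.23 = 73 m

73


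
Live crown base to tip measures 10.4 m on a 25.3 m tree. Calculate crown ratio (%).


Formula: Crown Ratio = (Crown Length / Total Height) * 100
CR = (10.4 m / 25.3 m) * 100
CR = 0.4111 * 100 = 41.1%

41.1


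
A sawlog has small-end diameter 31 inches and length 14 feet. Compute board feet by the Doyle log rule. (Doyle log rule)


Doyle: BF = (D - 4)^2 * L / 16
Adjusted diameter = 31 - 4 = 27 in
(D-4)^2 = 27^2 = 729
BF = 729 * 14 / 16 = 638 BF

638


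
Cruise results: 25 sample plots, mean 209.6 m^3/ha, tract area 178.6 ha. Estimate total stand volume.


Formula: Total Volume = Mean Volume per ha * Total Area
Total Volume = 209.6 m^3/ha * 178.6 ha
Total Volume = 37435 m^3

37435


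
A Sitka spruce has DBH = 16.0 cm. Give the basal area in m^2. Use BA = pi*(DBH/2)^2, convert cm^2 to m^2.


Formula: BA = pi * (DBH/2)^2 / 10000  (cm^2 to m^2)
Radius = DBH/2 = 16.0/2 = 8.0 cm
BA = pi * 8.0^2 / 10000
   = 201.0619 cm^2 / 10000
   = 0.0201 m^2

0.0201


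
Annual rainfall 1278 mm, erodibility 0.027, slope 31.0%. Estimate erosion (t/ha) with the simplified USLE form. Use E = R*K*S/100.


Formula: E = R * K * S / 100  (simplified USLE)
R * K = 1278 * 0.027 = 34.506
E = 34.506 * 31.0 / 100 = 10.7 t/ha

10.7


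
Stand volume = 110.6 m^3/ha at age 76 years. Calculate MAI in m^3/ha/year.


Formula: MAI = Total Volume / Stand Age
MAI = 110.6 m^3/ha / 76 years
MAI = 1.46 m^3/ha/year

1.46


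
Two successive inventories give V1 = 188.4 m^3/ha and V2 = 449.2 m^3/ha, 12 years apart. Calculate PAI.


Formula: PAI = (V_T2 - V_T1) / (T2 - T1)
Volume increment = 449.2 - 188.4 = 260.8 m^3/ha
PAI = 260.8 / 12 = 21.73 m^3/ha/year

21.73


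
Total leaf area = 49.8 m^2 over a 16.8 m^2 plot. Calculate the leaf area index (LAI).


Formula: LAI = total leaf area / ground area  (dimensionless)
LAI = 49.8 m^2 / 16.8 m^2
LAI = 2.96

2.96


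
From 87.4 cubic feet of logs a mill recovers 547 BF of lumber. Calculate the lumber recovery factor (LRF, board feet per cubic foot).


Formula: LRF = Lumber Output (BF) / Log Input (ft^3)
LRF = 547 BF / 87.4 ft^3
LRF = 6.26 BF/ft^3

6.26


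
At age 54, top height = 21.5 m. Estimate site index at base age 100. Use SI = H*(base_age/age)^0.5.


Formula: SI = H_dom * (base_age / age)^0.5
Age ratio = 100 / 54 = 1.85185
sqrt(age_ratio) = 1.36083
SI = 21.5 * 1.36083 = 29.3 m

29.3


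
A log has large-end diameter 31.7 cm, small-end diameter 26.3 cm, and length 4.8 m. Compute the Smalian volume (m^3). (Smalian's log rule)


Smalian: V = (A1 + A2)/2 * L,  A = pi*(D/200)^2
A1 = pi*(31.7/200)^2 = 0.078924 m^2
A2 = pi*(26.3/200)^2 = 0.054325 m^2
V = (0.078924+0.054325)/2*4.8 = 0.3198 m^3

0.3198


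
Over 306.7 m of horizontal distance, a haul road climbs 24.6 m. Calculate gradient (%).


Formula: Gradient = rise / run * 100
Gradient = 24.6 / 306.7 * 100 = 8.0%

8.0


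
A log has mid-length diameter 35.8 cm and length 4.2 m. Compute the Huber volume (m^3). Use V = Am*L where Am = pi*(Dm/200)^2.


Huber: V = Am * L,  Am = pi*(Dm/200)^2
Am = pi*(35.8/200)^2 = 0.10066 m^2
V = 0.10066*4.2 = 0.4228 m^3

0.4228


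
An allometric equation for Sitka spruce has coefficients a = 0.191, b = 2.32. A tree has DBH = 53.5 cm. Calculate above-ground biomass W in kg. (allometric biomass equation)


Formula: W = a * DBH^b  (allometric power law)
DBH^b = 53.5^2.32 = 10227.7658
W = 0.191 * 10227.7658 = 1953.5 kg

1953.5


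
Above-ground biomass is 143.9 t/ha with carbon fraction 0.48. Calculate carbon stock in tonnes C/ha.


Formula: Carbon Stock = Biomass * Carbon Fraction
C = 143.9 t/ha * 0.48
C = 69.1 t C/ha

69.1


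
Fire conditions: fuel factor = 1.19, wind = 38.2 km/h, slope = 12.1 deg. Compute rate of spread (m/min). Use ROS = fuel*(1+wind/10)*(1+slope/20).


Formula: ROS = fuel * (1 + wind/10) * (1 + slope/20)
Wind factor = 1 + 38.2/10 = 4.82
Slope factor = 1 + 12.1/20 = 1.605
ROS = 1.19 * 4.82 * 1.605 = 9.21 m/min

9.21


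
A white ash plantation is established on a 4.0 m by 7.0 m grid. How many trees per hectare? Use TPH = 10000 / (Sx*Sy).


Formula: TPH = 10000 m^2/ha / (spacing_x * spacing_y)
Area per tree = 4.0 m * 7.0 m = 28.0 m^2
TPH = 10000 / 28.0 = 357 trees/ha

357


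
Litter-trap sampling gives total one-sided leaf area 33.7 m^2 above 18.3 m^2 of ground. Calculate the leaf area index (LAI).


Formula: LAI = total leaf area / ground area  (dimensionless)
LAI = 33.7 m^2 / 18.3 m^2
LAI = 1.84

1.84


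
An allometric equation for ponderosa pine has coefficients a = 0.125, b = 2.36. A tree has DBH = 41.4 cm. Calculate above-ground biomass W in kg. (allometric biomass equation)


Formula: W = a * DBH^b  (allometric power law)
DBH^b = 41.4^2.36 = 6548.183
W = 0.125 * 6548.183 = 818.5 kg

818.5


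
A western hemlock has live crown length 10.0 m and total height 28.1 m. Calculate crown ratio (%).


Formula: Crown Ratio = (Crown Length / Total Height) * 100
CR = (10.0 m / 28.1 m) * 100
CR = 0.3559 * 100 = 35.6%

35.6


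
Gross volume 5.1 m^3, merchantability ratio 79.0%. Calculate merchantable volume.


Formula: MV = V_total * (merchantable_pct / 100)
Merchantable fraction = 79.0% / 100 = 0.79
MV = 5.1 m^3 * 0.79 = 4.029 m^3

4.029


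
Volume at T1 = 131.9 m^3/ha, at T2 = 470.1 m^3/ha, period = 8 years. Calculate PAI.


Formula: PAI = (V_T2 - V_T1) / (T2 - T1)
Volume increment = 470.1 - 131.9 = 338.2 m^3/ha
PAI = 338.2 / 8 = 42.28 m^3/ha/year

42.28


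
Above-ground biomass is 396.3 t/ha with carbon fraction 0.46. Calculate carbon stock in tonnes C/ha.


Formula: Carbon Stock = Biomass * Carbon Fraction
C = 396.3 t/ha * 0.46
C = 182.3 t C/ha

182.3


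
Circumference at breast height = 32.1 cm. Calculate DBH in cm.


Formula: DBH = C / pi
DBH = 32.1 / pi
pi = 3.14159...
DBH = 10.2 cm

10.2


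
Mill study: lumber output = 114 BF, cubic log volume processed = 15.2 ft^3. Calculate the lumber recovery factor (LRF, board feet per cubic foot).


Formula: LRF = Lumber Output (BF) / Log Input (ft^3)
LRF = 114 BF / 15.2 ft^3
LRF = 7.5 BF/ft^3

7.5


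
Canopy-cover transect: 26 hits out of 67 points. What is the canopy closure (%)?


Formula: Canopy closure = covered points / total points * 100
Closure = 26 / 67 * 100
Closure = 0.3881 * 100 = 38.8%

38.8


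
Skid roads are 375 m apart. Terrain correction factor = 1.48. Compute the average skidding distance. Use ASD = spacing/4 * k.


Formula: ASD = (spacing / 4) * correction
Uncorrected distance = spacing / 4 = 375 / 4 = 93.75 m
ASD = 93.75 * 1.48 = 139 m

139


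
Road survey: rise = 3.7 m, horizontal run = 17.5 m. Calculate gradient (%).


Formula: Gradient = rise / run * 100
Gradient = 3.7 / 17.5 * 100 = 21.1%

21.1


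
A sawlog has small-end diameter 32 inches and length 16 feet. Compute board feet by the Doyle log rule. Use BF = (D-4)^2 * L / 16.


Doyle: BF = (D - 4)^2 * L / 16
Adjusted diameter = 32 - 4 = 28 in
(D-4)^2 = 28^2 = 784
BF = 784 * 16 / 16 = 784 BF

784


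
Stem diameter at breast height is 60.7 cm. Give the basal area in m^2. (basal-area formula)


Formula: BA = pi * (DBH/2)^2 / 10000  (cm^2 to m^2)
Radius = DBH/2 = 60.7/2 = 30.35 cm
BA = pi * 30.35^2 / 10000
   = 2893.7917 cm^2 / 10000
   = 0.2894 m^2

0.2894


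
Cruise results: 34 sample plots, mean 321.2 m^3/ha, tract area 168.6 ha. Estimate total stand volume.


Formula: Total Volume = Mean Volume per ha * Total Area
Total Volume = 321.2 m^3/ha * 168.6 ha
Total Volume = 54154 m^3

54154


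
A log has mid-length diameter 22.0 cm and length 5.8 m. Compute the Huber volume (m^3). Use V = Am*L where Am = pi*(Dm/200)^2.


Huber: V = Am * L,  Am = pi*(Dm/200)^2
Am = pi*(22.0/200)^2 = 0.038013 m^2
V = 0.038013*5.8 = 0.2205 m^3

0.2205


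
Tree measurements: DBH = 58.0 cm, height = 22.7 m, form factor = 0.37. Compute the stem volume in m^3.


Formula: V = pi * (DBH/200)^2 * H * ff
Radius = DBH/200 = 58.0/200 = 0.29 m
Radius^2 = 0.29^2 = 0.0841 m^2
V = pi * 0.0841 * 22.7 * 0.37
V = 2.219 m^3

2.219


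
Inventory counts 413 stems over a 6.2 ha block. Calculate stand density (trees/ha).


Formula: Stand Density = N_trees / Area_ha
Density = 413 trees / 6.2 ha
Density = 67 trees/ha

67


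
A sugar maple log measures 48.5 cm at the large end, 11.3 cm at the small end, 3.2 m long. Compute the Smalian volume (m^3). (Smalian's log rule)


Smalian: V = (A1 + A2)/2 * L,  A = pi*(D/200)^2
A1 = pi*(48.5/200)^2 = 0.184745 m^2
A2 = pi*(11.3/200)^2 = 0.010029 m^2
V = (0.184745+0.010029)/2*3.2 = 0.3116 m^3

0.3116


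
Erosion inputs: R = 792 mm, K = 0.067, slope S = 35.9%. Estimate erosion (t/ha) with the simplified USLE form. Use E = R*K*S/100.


Formula: E = R * K * S / 100  (simplified USLE)
R * K = 792 * 0.067 = 53.064
E = 53.064 * 35.9 / 100 = 19.05 t/ha

19.05


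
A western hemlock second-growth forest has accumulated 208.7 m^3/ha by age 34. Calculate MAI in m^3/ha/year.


Formula: MAI = Total Volume / Stand Age
MAI = 208.7 m^3/ha / 34 years
MAI = 6.14 m^3/ha/year

6.14


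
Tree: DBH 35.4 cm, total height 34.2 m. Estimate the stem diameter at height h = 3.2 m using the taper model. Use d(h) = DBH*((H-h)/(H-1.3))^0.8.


Taper: d(h) = DBH * ((H - h) / (H - 1.3))^0.8
Numerator = H - h = 34.2 - 3.2 = 31.0 m
Denominator = H - 1.3 = 34.2 - 1.3 = 32.9 m
Ratio = 31.0 / 32.9 = 0.94225
d = 35.4 * 0.94225^0.8 = 33.8 cm

33.8


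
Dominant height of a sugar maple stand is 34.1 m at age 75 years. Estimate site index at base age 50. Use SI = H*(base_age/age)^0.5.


Formula: SI = H_dom * (base_age / age)^0.5
Age ratio = 50 / 75 = 0.66667
sqrt(age_ratio) = 0.8165
SI = 34.1 * 0.8165 = 27.8 m

27.8


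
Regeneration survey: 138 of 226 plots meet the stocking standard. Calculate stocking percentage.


Formula: Stocking % = stocked plots / total plots * 100
Stocking = 138 / 226 * 100
Stocking = 0.6106 * 100 = 61.1%

61.1


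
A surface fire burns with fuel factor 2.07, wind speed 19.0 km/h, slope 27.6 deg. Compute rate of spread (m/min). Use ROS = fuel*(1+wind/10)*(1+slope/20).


Formula: ROS = fuel * (1 + wind/10) * (1 + slope/20)
Wind factor = 1 + 19.0/10 = 2.9
Slope factor = 1 + 27.6/20 = 2.38
ROS = 2.07 * 2.9 * 2.38 = 14.29 m/min

14.29


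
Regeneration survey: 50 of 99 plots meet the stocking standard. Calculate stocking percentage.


Formula: Stocking % = stocked plots / total plots * 100
Stocking = 50 / 99 * 100
Stocking = 0.5051 * 100 = 50.5%

50.5


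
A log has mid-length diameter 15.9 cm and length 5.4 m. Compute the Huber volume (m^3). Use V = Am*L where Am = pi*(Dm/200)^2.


Huber: V = Am * L,  Am = pi*(Dm/200)^2
Am = pi*(15.9/200)^2 = 0.019856 m^2
V = 0.019856*5.4 = 0.1072 m^3

0.1072


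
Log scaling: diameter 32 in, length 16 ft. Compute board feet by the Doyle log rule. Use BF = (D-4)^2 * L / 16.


Doyle: BF = (D - 4)^2 * L / 16
Adjusted diameter = 32 - 4 = 28 in
(D-4)^2 = 28^2 = 784
BF = 784 * 16 / 16 = 784 BF

784


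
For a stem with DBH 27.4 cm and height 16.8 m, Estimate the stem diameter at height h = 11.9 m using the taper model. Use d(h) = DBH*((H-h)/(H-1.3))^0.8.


Taper: d(h) = DBH * ((H - h) / (H - 1.3))^0.8
Numerator = H - h = 16.8 - 11.9 = 4.9 m
Denominator = H - 1.3 = 16.8 - 1.3 = 15.5 m
Ratio = 4.9 / 15.5 = 0.31613
d = 27.4 * 0.31613^0.8 = 10.9 cm

10.9


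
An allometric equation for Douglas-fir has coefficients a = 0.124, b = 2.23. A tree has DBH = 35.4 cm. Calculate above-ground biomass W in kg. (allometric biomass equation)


Formula: W = a * DBH^b  (allometric power law)
DBH^b = 35.4^2.23 = 2846.2777
W = 0.124 * 2846.2777 = 352.9 kg

352.9


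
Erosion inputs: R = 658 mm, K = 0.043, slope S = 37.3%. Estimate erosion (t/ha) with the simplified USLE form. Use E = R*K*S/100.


Formula: E = R * K * S / 100  (simplified USLE)
R * K = 658 * 0.043 = 28.294
E = 28.294 * 37.3 / 100 = 10.55 t/ha

10.55


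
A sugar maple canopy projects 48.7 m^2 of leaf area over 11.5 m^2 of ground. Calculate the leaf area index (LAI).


Formula: LAI = total leaf area / ground area  (dimensionless)
LAI = 48.7 m^2 / 11.5 m^2
LAI = 4.23

4.23


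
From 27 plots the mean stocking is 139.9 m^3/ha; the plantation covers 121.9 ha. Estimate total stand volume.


Formula: Total Volume = Mean Volume per ha * Total Area
Total Volume = 139.9 m^3/ha * 121.9 ha
Total Volume = 17054 m^3

17054


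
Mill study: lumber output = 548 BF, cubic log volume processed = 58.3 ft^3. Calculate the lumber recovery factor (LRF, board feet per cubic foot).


Formula: LRF = Lumber Output (BF) / Log Input (ft^3)
LRF = 548 BF / 58.3 ft^3
LRF = 9.4 BF/ft^3

9.4


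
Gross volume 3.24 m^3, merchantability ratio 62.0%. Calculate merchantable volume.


Formula: MV = V_total * (merchantable_pct / 100)
Merchantable fraction = 62.0% / 100 = 0.62
MV = 3.24 m^3 * 0.62 = 2.009 m^3

2.009


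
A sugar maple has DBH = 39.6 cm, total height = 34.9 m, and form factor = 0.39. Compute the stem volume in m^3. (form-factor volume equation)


Formula: V = pi * (DBH/200)^2 * H * ff
Radius = DBH/200 = 39.6/200 = 0.198 m
Radius^2 = 0.198^2 = 0.039204 m^2
V = pi * 0.039204 * 34.9 * 0.39
V = 1.676 m^3

1.676


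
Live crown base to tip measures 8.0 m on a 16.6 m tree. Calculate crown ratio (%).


Formula: Crown Ratio = (Crown Length / Total Height) * 100
CR = (8.0 m / 16.6 m) * 100
CR = 0.4819 * 100 = 48.2%

48.2


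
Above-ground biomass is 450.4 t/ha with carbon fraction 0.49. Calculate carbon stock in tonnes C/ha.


Formula: Carbon Stock = Biomass * Carbon Fraction
C = 450.4 t/ha * 0.49
C = 220.7 t C/ha

220.7


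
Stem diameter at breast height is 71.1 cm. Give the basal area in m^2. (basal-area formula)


Formula: BA = pi * (DBH/2)^2 / 10000  (cm^2 to m^2)
Radius = DBH/2 = 71.1/2 = 35.55 cm
BA = pi * 35.55^2 / 10000
   = 3970.3526 cm^2 / 10000
   = 0.397 m^2

0.397


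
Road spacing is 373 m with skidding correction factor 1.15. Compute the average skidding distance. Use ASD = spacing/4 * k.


Formula: ASD = (spacing / 4) * correction
Uncorrected distance = spacing / 4 = 373 / 4 = 93.25 m
ASD = 93.25 * 1.15 = 107 m

107


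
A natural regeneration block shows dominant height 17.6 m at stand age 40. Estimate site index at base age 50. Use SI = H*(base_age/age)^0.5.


Formula: SI = H_dom * (base_age / age)^0.5
Age ratio = 50 / 40 = 1.25
sqrt(age_ratio) = 1.11803
SI = 17.6 * 1.11803 = 19.7 m

19.7


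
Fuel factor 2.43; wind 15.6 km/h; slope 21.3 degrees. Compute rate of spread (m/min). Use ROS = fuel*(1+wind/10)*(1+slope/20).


Formula: ROS = fuel * (1 + wind/10) * (1 + slope/20)
Wind factor = 1 + 15.6/10 = 2.56
Slope factor = 1 + 21.3/20 = 2.065
ROS = 2.43 * 2.56 * 2.065 = 12.85 m/min

12.85


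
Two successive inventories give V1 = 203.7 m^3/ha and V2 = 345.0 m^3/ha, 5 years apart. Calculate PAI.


Formula: PAI = (V_T2 - V_T1) / (T2 - T1)
Volume increment = 345.0 - 203.7 = 141.3 m^3/ha
PAI = 141.3 / 5 = 28.26 m^3/ha/year

28.26


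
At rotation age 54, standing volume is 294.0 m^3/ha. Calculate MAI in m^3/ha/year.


Formula: MAI = Total Volume / Stand Age
MAI = 294.0 m^3/ha / 54 years
MAI = 5.44 m^3/ha/year

5.44


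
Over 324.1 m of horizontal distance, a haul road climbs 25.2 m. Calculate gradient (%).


Formula: Gradient = rise / run * 100
Gradient = 25.2 / 324.1 * 100 = 7.8%

7.8


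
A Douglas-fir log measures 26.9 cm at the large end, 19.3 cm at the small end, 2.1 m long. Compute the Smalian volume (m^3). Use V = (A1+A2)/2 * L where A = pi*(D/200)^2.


Smalian: V = (A1 + A2)/2 * L,  A = pi*(D/200)^2
A1 = pi*(26.9/200)^2 = 0.056832 m^2
A2 = pi*(19.3/200)^2 = 0.029255 m^2
V = (0.056832+0.029255)/2*2.1 = 0.0904 m^3

0.0904


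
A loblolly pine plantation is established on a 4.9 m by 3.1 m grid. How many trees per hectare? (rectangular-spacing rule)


Formula: TPH = 10000 m^2/ha / (spacing_x * spacing_y)
Area per tree = 4.9 m * 3.1 m = 15.19 m^2
TPH = 10000 / 15.19 = 658 trees/ha

658


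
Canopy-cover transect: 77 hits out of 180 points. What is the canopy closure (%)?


Formula: Canopy closure = covered points / total points * 100
Closure = 77 / 180 * 100
Closure = 0.4278 * 100 = 42.8%

42.8


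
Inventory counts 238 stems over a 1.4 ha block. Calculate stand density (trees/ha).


Formula: Stand Density = N_trees / Area_ha
Density = 238 trees / 1.4 ha
Density = 170 trees/ha

170


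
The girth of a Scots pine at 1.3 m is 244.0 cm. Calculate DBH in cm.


Formula: DBH = C / pi
DBH = 244.0 / pi
pi = 3.14159...
DBH = 77.7 cm

77.7


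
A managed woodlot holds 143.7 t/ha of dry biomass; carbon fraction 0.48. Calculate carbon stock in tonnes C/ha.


Formula: Carbon Stock = Biomass * Carbon Fraction
C = 143.7 t/ha * 0.48
C = 69.0 t C/ha

69.0


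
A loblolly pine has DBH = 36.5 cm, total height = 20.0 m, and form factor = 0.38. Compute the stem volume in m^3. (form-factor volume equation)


Formula: V = pi * (DBH/200)^2 * H * ff
Radius = DBH/200 = 36.5/200 = 0.1825 m
Radius^2 = 0.1825^2 = 0.03330625 m^2
V = pi * 0.03330625 * 20.0 * 0.38
V = 0.795 m^3

0.795


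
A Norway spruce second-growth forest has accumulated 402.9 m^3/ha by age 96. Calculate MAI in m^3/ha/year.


Formula: MAI = Total Volume / Stand Age
MAI = 402.9 m^3/ha / 96 years
MAI = 4.2 m^3/ha/year

4.2


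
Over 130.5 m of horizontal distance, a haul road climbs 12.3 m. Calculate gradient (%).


Formula: Gradient = rise / run * 100
Gradient = 12.3 / 130.5 * 100 = 9.4%

9.4


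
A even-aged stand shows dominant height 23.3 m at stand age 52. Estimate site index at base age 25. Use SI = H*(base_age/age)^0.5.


Formula: SI = H_dom * (base_age / age)^0.5
Age ratio = 25 / 52 = 0.48077
sqrt(age_ratio) = 0.69338
SI = 23.3 * 0.69338 = 16.2 m

16.2


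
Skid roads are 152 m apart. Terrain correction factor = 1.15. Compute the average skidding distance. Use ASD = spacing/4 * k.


Formula: ASD = (spacing / 4) * correction
Uncorrected distance = spacing / 4 = 152 / 4 = 38 m
ASD = 38 * 1.15 = 44 m

44
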